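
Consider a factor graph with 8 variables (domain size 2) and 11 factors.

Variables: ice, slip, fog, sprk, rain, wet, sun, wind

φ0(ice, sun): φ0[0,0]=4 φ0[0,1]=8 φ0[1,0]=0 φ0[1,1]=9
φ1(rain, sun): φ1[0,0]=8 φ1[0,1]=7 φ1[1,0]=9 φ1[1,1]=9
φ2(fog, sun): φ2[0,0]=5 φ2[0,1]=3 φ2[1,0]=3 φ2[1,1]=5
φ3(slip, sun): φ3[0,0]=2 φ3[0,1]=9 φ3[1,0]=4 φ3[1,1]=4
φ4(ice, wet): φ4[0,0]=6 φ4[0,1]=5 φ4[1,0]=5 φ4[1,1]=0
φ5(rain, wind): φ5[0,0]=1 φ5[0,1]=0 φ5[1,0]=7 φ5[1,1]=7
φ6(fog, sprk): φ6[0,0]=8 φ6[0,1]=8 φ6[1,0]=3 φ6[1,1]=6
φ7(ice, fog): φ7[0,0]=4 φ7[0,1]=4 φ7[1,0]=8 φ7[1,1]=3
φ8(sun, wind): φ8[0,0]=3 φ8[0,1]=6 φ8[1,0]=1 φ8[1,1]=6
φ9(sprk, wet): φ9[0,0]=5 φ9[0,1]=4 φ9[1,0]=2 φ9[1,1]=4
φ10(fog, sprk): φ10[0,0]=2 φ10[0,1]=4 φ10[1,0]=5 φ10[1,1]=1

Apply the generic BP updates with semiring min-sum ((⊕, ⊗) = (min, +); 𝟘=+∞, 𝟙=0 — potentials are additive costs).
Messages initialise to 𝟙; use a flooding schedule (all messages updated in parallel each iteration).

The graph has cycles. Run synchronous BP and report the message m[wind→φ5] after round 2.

message @ round 2 = [1, 6]

init: all messages = 𝟙 over 2 values
r1 m[φ0→ice] = [4, 0]
r1 m[φ0→sun] = [0, 8]
r1 m[φ1→rain] = [7, 9]
r1 m[φ1→sun] = [8, 7]
r1 m[φ2→fog] = [3, 3]
r1 m[φ2→sun] = [3, 3]
r1 m[φ3→slip] = [2, 4]
r1 m[φ3→sun] = [2, 4]
r1 m[φ4→ice] = [5, 0]
r1 m[φ4→wet] = [5, 0]
r1 m[φ5→rain] = [0, 7]
r1 m[φ5→wind] = [1, 0]
r1 m[φ6→fog] = [8, 3]
r1 m[φ6→sprk] = [3, 6]
r1 m[φ7→ice] = [4, 3]
r1 m[φ7→fog] = [4, 3]
r1 m[φ8→sun] = [3, 1]
r1 m[φ8→wind] = [1, 6]
r1 m[φ9→sprk] = [4, 2]
r1 m[φ9→wet] = [2, 4]
r1 m[φ10→fog] = [2, 1]
r1 m[φ10→sprk] = [2, 1]
r1 m[ice→φ0] = [0, 0]
r1 m[ice→φ4] = [0, 0]
r1 m[ice→φ7] = [0, 0]
r1 m[slip→φ3] = [0, 0]
r1 m[fog→φ2] = [0, 0]
r1 m[fog→φ6] = [0, 0]
r1 m[fog→φ7] = [0, 0]
r1 m[fog→φ10] = [0, 0]
r1 m[sprk→φ6] = [0, 0]
r1 m[sprk→φ9] = [0, 0]
r1 m[sprk→φ10] = [0, 0]
r1 m[rain→φ1] = [0, 0]
r1 m[rain→φ5] = [0, 0]
r1 m[wet→φ4] = [0, 0]
r1 m[wet→φ9] = [0, 0]
r1 m[sun→φ0] = [0, 0]
r1 m[sun→φ1] = [0, 0]
r1 m[sun→φ2] = [0, 0]
r1 m[sun→φ3] = [0, 0]
r1 m[sun→φ8] = [0, 0]
r1 m[wind→φ5] = [0, 0]
r1 m[wind→φ8] = [0, 0]
r2 m[φ0→ice] = [4, 0]
r2 m[φ0→sun] = [0, 8]
r2 m[φ1→rain] = [7, 9]
r2 m[φ1→sun] = [8, 7]
r2 m[φ2→fog] = [3, 3]
r2 m[φ2→sun] = [3, 3]
r2 m[φ3→slip] = [2, 4]
r2 m[φ3→sun] = [2, 4]
r2 m[φ4→ice] = [5, 0]
r2 m[φ4→wet] = [5, 0]
r2 m[φ5→rain] = [0, 7]
r2 m[φ5→wind] = [1, 0]
r2 m[φ6→fog] = [8, 3]
r2 m[φ6→sprk] = [3, 6]
r2 m[φ7→ice] = [4, 3]
r2 m[φ7→fog] = [4, 3]
r2 m[φ8→sun] = [3, 1]
r2 m[φ8→wind] = [1, 6]
r2 m[φ9→sprk] = [4, 2]
r2 m[φ9→wet] = [2, 4]
r2 m[φ10→fog] = [2, 1]
r2 m[φ10→sprk] = [2, 1]
r2 m[ice→φ0] = [9, 3]
r2 m[ice→φ4] = [8, 3]
r2 m[ice→φ7] = [9, 0]
r2 m[slip→φ3] = [0, 0]
r2 m[fog→φ2] = [14, 7]
r2 m[fog→φ6] = [9, 7]
r2 m[fog→φ7] = [13, 7]
r2 m[fog→φ10] = [15, 9]
r2 m[sprk→φ6] = [6, 3]
r2 m[sprk→φ9] = [5, 7]
r2 m[sprk→φ10] = [7, 8]
r2 m[rain→φ1] = [0, 7]
r2 m[rain→φ5] = [7, 9]
r2 m[wet→φ4] = [2, 4]
r2 m[wet→φ9] = [5, 0]
r2 m[sun→φ0] = [16, 15]
r2 m[sun→φ1] = [8, 16]
r2 m[sun→φ2] = [13, 20]
r2 m[sun→φ3] = [14, 19]
r2 m[sun→φ8] = [13, 22]
r2 m[wind→φ5] = [1, 6]
r2 m[wind→φ8] = [1, 0]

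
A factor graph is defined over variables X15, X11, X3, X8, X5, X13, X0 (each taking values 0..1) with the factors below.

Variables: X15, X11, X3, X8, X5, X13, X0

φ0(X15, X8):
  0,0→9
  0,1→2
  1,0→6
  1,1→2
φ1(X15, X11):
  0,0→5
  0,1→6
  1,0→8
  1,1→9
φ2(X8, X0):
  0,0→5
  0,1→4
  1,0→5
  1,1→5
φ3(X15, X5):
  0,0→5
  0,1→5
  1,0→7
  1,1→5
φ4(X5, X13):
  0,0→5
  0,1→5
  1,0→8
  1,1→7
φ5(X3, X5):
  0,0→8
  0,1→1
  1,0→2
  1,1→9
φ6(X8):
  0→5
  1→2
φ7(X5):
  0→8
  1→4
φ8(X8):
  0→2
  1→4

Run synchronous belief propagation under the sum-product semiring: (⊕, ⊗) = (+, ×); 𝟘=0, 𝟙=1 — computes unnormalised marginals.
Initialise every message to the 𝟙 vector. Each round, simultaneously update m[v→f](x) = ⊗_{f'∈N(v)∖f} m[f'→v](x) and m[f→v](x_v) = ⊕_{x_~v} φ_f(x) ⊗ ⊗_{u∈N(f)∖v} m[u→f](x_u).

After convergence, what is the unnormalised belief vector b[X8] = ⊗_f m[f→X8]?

b[X8] = [141318000, 35712000]

init: all messages = 𝟙 over 2 values
r1 m[φ0→X15] = [11, 8]
r1 m[φ0→X8] = [15, 4]
r1 m[φ1→X15] = [11, 17]
r1 m[φ1→X11] = [13, 15]
r1 m[φ2→X8] = [9, 10]
r1 m[φ2→X0] = [10, 9]
r1 m[φ3→X15] = [10, 12]
r1 m[φ3→X5] = [12, 10]
r1 m[φ4→X5] = [10, 15]
r1 m[φ4→X13] = [13, 12]
r1 m[φ5→X3] = [9, 11]
r1 m[φ5→X5] = [10, 10]
r1 m[φ6→X8] = [5, 2]
r1 m[φ7→X5] = [8, 4]
r1 m[φ8→X8] = [2, 4]
r1 m[X15→φ0] = [1, 1]
r1 m[X15→φ1] = [1, 1]
r1 m[X15→φ3] = [1, 1]
r1 m[X11→φ1] = [1, 1]
r1 m[X3→φ5] = [1, 1]
r1 m[X8→φ0] = [1, 1]
r1 m[X8→φ2] = [1, 1]
r1 m[X8→φ6] = [1, 1]
r1 m[X8→φ8] = [1, 1]
r1 m[X5→φ3] = [1, 1]
r1 m[X5→φ4] = [1, 1]
r1 m[X5→φ5] = [1, 1]
r1 m[X5→φ7] = [1, 1]
r1 m[X13→φ4] = [1, 1]
r1 m[X0→φ2] = [1, 1]
r2 m[φ0→X15] = [11, 8]
r2 m[φ0→X8] = [15, 4]
r2 m[φ1→X15] = [11, 17]
r2 m[φ1→X11] = [13, 15]
r2 m[φ2→X8] = [9, 10]
r2 m[φ2→X0] = [10, 9]
r2 m[φ3→X15] = [10, 12]
r2 m[φ3→X5] = [12, 10]
r2 m[φ4→X5] = [10, 15]
r2 m[φ4→X13] = [13, 12]
r2 m[φ5→X3] = [9, 11]
r2 m[φ5→X5] = [10, 10]
r2 m[φ6→X8] = [5, 2]
r2 m[φ7→X5] = [8, 4]
r2 m[φ8→X8] = [2, 4]
r2 m[X15→φ0] = [110, 204]
r2 m[X15→φ1] = [110, 96]
r2 m[X15→φ3] = [121, 136]
r2 m[X11→φ1] = [1, 1]
r2 m[X3→φ5] = [1, 1]
r2 m[X8→φ0] = [90, 80]
r2 m[X8→φ2] = [150, 32]
r2 m[X8→φ6] = [270, 160]
r2 m[X8→φ8] = [675, 80]
r2 m[X5→φ3] = [800, 600]
r2 m[X5→φ4] = [960, 400]
r2 m[X5→φ5] = [960, 600]
r2 m[X5→φ7] = [1200, 1500]
r2 m[X13→φ4] = [1, 1]
r2 m[X0→φ2] = [1, 1]
r3 m[φ0→X15] = [970, 700]
r3 m[φ0→X8] = [2214, 628]
r3 m[φ1→X15] = [11, 17]
r3 m[φ1→X11] = [1318, 1524]
r3 m[φ2→X8] = [9, 10]
r3 m[φ2→X0] = [910, 760]
r3 m[φ3→X15] = [7000, 8600]
r3 m[φ3→X5] = [1557, 1285]
r3 m[φ4→X5] = [10, 15]
r3 m[φ4→X13] = [8000, 7600]
r3 m[φ5→X3] = [8280, 7320]
r3 m[φ5→X5] = [10, 10]
r3 m[φ6→X8] = [5, 2]
r3 m[φ7→X5] = [8, 4]
r3 m[φ8→X8] = [2, 4]
r3 m[X15→φ0] = [110, 204]
r3 m[X15→φ1] = [110, 96]
r3 m[X15→φ3] = [121, 136]
r3 m[X11→φ1] = [1, 1]
r3 m[X3→φ5] = [1, 1]
r3 m[X8→φ0] = [90, 80]
r3 m[X8→φ2] = [150, 32]
r3 m[X8→φ6] = [270, 160]
r3 m[X8→φ8] = [675, 80]
r3 m[X5→φ3] = [800, 600]
r3 m[X5→φ4] = [960, 400]
r3 m[X5→φ5] = [960, 600]
r3 m[X5→φ7] = [1200, 1500]
r3 m[X13→φ4] = [1, 1]
r3 m[X0→φ2] = [1, 1]
r4 m[φ0→X15] = [970, 700]
r4 m[φ0→X8] = [2214, 628]
r4 m[φ1→X15] = [11, 17]
r4 m[φ1→X11] = [1318, 1524]
r4 m[φ2→X8] = [9, 10]
r4 m[φ2→X0] = [910, 760]
r4 m[φ3→X15] = [7000, 8600]
r4 m[φ3→X5] = [1557, 1285]
r4 m[φ4→X5] = [10, 15]
r4 m[φ4→X13] = [8000, 7600]
r4 m[φ5→X3] = [8280, 7320]
r4 m[φ5→X5] = [10, 10]
r4 m[φ6→X8] = [5, 2]
r4 m[φ7→X5] = [8, 4]
r4 m[φ8→X8] = [2, 4]
r4 m[X15→φ0] = [77000, 146200]
r4 m[X15→φ1] = [6790000, 6020000]
r4 m[X15→φ3] = [10670, 11900]
r4 m[X11→φ1] = [1, 1]
r4 m[X3→φ5] = [1, 1]
r4 m[X8→φ0] = [90, 80]
r4 m[X8→φ2] = [22140, 5024]
r4 m[X8→φ6] = [39852, 25120]
r4 m[X8→φ8] = [99630, 12560]
r4 m[X5→φ3] = [800, 600]
r4 m[X5→φ4] = [124560, 51400]
r4 m[X5→φ5] = [124560, 77100]
r4 m[X5→φ7] = [155700, 192750]
r4 m[X13→φ4] = [1, 1]
r4 m[X0→φ2] = [1, 1]
r5 m[φ0→X15] = [970, 700]
r5 m[φ0→X8] = [1570200, 446400]
r5 m[φ1→X15] = [11, 17]
r5 m[φ1→X11] = [82110000, 94920000]
r5 m[φ2→X8] = [9, 10]
r5 m[φ2→X0] = [135820, 113680]
r5 m[φ3→X15] = [7000, 8600]
r5 m[φ3→X5] = [136650, 112850]
r5 m[φ4→X5] = [10, 15]
r5 m[φ4→X13] = [1034000, 982600]
r5 m[φ5→X3] = [1073580, 943020]
r5 m[φ5→X5] = [10, 10]
r5 m[φ6→X8] = [5, 2]
r5 m[φ7→X5] = [8, 4]
r5 m[φ8→X8] = [2, 4]
r5 m[X15→φ0] = [77000, 146200]
r5 m[X15→φ1] = [6790000, 6020000]
r5 m[X15→φ3] = [10670, 11900]
r5 m[X11→φ1] = [1, 1]
r5 m[X3→φ5] = [1, 1]
r5 m[X8→φ0] = [90, 80]
r5 m[X8→φ2] = [22140, 5024]
r5 m[X8→φ6] = [39852, 25120]
r5 m[X8→φ8] = [99630, 12560]
r5 m[X5→φ3] = [800, 600]
r5 m[X5→φ4] = [124560, 51400]
r5 m[X5→φ5] = [124560, 77100]
r5 m[X5→φ7] = [155700, 192750]
r5 m[X13→φ4] = [1, 1]
r5 m[X0→φ2] = [1, 1]
r6 m[φ0→X15] = [970, 700]
r6 m[φ0→X8] = [1570200, 446400]
r6 m[φ1→X15] = [11, 17]
r6 m[φ1→X11] = [82110000, 94920000]
r6 m[φ2→X8] = [9, 10]
r6 m[φ2→X0] = [135820, 113680]
r6 m[φ3→X15] = [7000, 8600]
r6 m[φ3→X5] = [136650, 112850]
r6 m[φ4→X5] = [10, 15]
r6 m[φ4→X13] = [1034000, 982600]
r6 m[φ5→X3] = [1073580, 943020]
r6 m[φ5→X5] = [10, 10]
r6 m[φ6→X8] = [5, 2]
r6 m[φ7→X5] = [8, 4]
r6 m[φ8→X8] = [2, 4]
r6 m[X15→φ0] = [77000, 146200]
r6 m[X15→φ1] = [6790000, 6020000]
r6 m[X15→φ3] = [10670, 11900]
r6 m[X11→φ1] = [1, 1]
r6 m[X3→φ5] = [1, 1]
r6 m[X8→φ0] = [90, 80]
r6 m[X8→φ2] = [15702000, 3571200]
r6 m[X8→φ6] = [28263600, 17856000]
r6 m[X8→φ8] = [70659000, 8928000]
r6 m[X5→φ3] = [800, 600]
r6 m[X5→φ4] = [10932000, 4514000]
r6 m[X5→φ5] = [10932000, 6771000]
r6 m[X5→φ7] = [13665000, 16927500]
r6 m[X13→φ4] = [1, 1]
r6 m[X0→φ2] = [1, 1]
r7 m[φ0→X15] = [970, 700]
r7 m[φ0→X8] = [1570200, 446400]
r7 m[φ1→X15] = [11, 17]
r7 m[φ1→X11] = [82110000, 94920000]
r7 m[φ2→X8] = [9, 10]
r7 m[φ2→X0] = [96366000, 80664000]
r7 m[φ3→X15] = [7000, 8600]
r7 m[φ3→X5] = [136650, 112850]
r7 m[φ4→X5] = [10, 15]
r7 m[φ4→X13] = [90772000, 86258000]
r7 m[φ5→X3] = [94227000, 82803000]
r7 m[φ5→X5] = [10, 10]
r7 m[φ6→X8] = [5, 2]
r7 m[φ7→X5] = [8, 4]
r7 m[φ8→X8] = [2, 4]
r7 m[X15→φ0] = [77000, 146200]
r7 m[X15→φ1] = [6790000, 6020000]
r7 m[X15→φ3] = [10670, 11900]
r7 m[X11→φ1] = [1, 1]
r7 m[X3→φ5] = [1, 1]
r7 m[X8→φ0] = [90, 80]
r7 m[X8→φ2] = [15702000, 3571200]
r7 m[X8→φ6] = [28263600, 17856000]
r7 m[X8→φ8] = [70659000, 8928000]
r7 m[X5→φ3] = [800, 600]
r7 m[X5→φ4] = [10932000, 4514000]
r7 m[X5→φ5] = [10932000, 6771000]
r7 m[X5→φ7] = [13665000, 16927500]
r7 m[X13→φ4] = [1, 1]
r7 m[X0→φ2] = [1, 1]
r8 m[φ0→X15] = [970, 700]
r8 m[φ0→X8] = [1570200, 446400]
r8 m[φ1→X15] = [11, 17]
r8 m[φ1→X11] = [82110000, 94920000]
r8 m[φ2→X8] = [9, 10]
r8 m[φ2→X0] = [96366000, 80664000]
r8 m[φ3→X15] = [7000, 8600]
r8 m[φ3→X5] = [136650, 112850]
r8 m[φ4→X5] = [10, 15]
r8 m[φ4→X13] = [90772000, 86258000]
r8 m[φ5→X3] = [94227000, 82803000]
r8 m[φ5→X5] = [10, 10]
r8 m[φ6→X8] = [5, 2]
r8 m[φ7→X5] = [8, 4]
r8 m[φ8→X8] = [2, 4]
r8 m[X15→φ0] = [77000, 146200]
r8 m[X15→φ1] = [6790000, 6020000]
r8 m[X15→φ3] = [10670, 11900]
r8 m[X11→φ1] = [1, 1]
r8 m[X3→φ5] = [1, 1]
r8 m[X8→φ0] = [90, 80]
r8 m[X8→φ2] = [15702000, 3571200]
r8 m[X8→φ6] = [28263600, 17856000]
r8 m[X8→φ8] = [70659000, 8928000]
r8 m[X5→φ3] = [800, 600]
r8 m[X5→φ4] = [10932000, 4514000]
r8 m[X5→φ5] = [10932000, 6771000]
r8 m[X5→φ7] = [13665000, 16927500]
r8 m[X13→φ4] = [1, 1]
r8 m[X0→φ2] = [1, 1]
fixed point reached at round 8
b[X8] = ⊗ incoming = [141318000, 35712000]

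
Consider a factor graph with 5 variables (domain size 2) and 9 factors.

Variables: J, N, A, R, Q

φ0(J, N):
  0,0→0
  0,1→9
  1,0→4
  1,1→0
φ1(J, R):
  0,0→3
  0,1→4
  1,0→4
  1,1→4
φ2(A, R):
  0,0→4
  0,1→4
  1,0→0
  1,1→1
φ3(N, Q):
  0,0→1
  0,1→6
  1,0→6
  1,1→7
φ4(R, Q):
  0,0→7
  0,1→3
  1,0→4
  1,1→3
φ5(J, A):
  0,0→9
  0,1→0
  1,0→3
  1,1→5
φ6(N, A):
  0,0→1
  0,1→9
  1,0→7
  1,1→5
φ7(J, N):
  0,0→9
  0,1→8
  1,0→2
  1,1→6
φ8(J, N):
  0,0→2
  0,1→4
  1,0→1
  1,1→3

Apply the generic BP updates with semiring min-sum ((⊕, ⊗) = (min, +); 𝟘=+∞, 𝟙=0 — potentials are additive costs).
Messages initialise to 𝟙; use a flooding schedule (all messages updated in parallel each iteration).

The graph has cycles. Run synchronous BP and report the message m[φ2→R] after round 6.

message @ round 6 = [19, 19]

init: all messages = 𝟙 over 2 values
r1 m[φ0→J] = [0, 0]
r1 m[φ0→N] = [0, 0]
r1 m[φ1→J] = [3, 4]
r1 m[φ1→R] = [3, 4]
r1 m[φ2→A] = [4, 0]
r1 m[φ2→R] = [0, 1]
r1 m[φ3→N] = [1, 6]
r1 m[φ3→Q] = [1, 6]
r1 m[φ4→R] = [3, 3]
r1 m[φ4→Q] = [4, 3]
r1 m[φ5→J] = [0, 3]
r1 m[φ5→A] = [3, 0]
r1 m[φ6→N] = [1, 5]
r1 m[φ6→A] = [1, 5]
r1 m[φ7→J] = [8, 2]
r1 m[φ7→N] = [2, 6]
r1 m[φ8→J] = [2, 1]
r1 m[φ8→N] = [1, 3]
r1 m[J→φ0] = [0, 0]
r1 m[J→φ1] = [0, 0]
r1 m[J→φ5] = [0, 0]
r1 m[J→φ7] = [0, 0]
r1 m[J→φ8] = [0, 0]
r1 m[N→φ0] = [0, 0]
r1 m[N→φ3] = [0, 0]
r1 m[N→φ6] = [0, 0]
r1 m[N→φ7] = [0, 0]
r1 m[N→φ8] = [0, 0]
r1 m[A→φ2] = [0, 0]
r1 m[A→φ5] = [0, 0]
r1 m[A→φ6] = [0, 0]
r1 m[R→φ1] = [0, 0]
r1 m[R→φ2] = [0, 0]
r1 m[R→φ4] = [0, 0]
r1 m[Q→φ3] = [0, 0]
r1 m[Q→φ4] = [0, 0]
r2 m[φ0→J] = [0, 0]
r2 m[φ0→N] = [0, 0]
r2 m[φ1→J] = [3, 4]
r2 m[φ1→R] = [3, 4]
r2 m[φ2→A] = [4, 0]
r2 m[φ2→R] = [0, 1]
r2 m[φ3→N] = [1, 6]
r2 m[φ3→Q] = [1, 6]
r2 m[φ4→R] = [3, 3]
r2 m[φ4→Q] = [4, 3]
r2 m[φ5→J] = [0, 3]
r2 m[φ5→A] = [3, 0]
r2 m[φ6→N] = [1, 5]
r2 m[φ6→A] = [1, 5]
r2 m[φ7→J] = [8, 2]
r2 m[φ7→N] = [2, 6]
r2 m[φ8→J] = [2, 1]
r2 m[φ8→N] = [1, 3]
r2 m[J→φ0] = [13, 10]
r2 m[J→φ1] = [10, 6]
r2 m[J→φ5] = [13, 7]
r2 m[J→φ7] = [5, 8]
r2 m[J→φ8] = [11, 9]
r2 m[N→φ0] = [5, 20]
r2 m[N→φ3] = [4, 14]
r2 m[N→φ6] = [4, 15]
r2 m[N→φ7] = [3, 14]
r2 m[N→φ8] = [4, 17]
r2 m[A→φ2] = [4, 5]
r2 m[A→φ5] = [5, 5]
r2 m[A→φ6] = [7, 0]
r2 m[R→φ1] = [3, 4]
r2 m[R→φ2] = [6, 7]
r2 m[R→φ4] = [3, 5]
r2 m[Q→φ3] = [4, 3]
r2 m[Q→φ4] = [1, 6]
r3 m[φ0→J] = [5, 9]
r3 m[φ0→N] = [13, 10]
r3 m[φ1→J] = [6, 7]
r3 m[φ1→R] = [10, 10]
r3 m[φ2→A] = [10, 6]
r3 m[φ2→R] = [5, 6]
r3 m[φ3→N] = [5, 10]
r3 m[φ3→Q] = [5, 10]
r3 m[φ4→R] = [8, 5]
r3 m[φ4→Q] = [9, 6]
r3 m[φ5→J] = [5, 8]
r3 m[φ5→A] = [10, 12]
r3 m[φ6→N] = [8, 5]
r3 m[φ6→A] = [5, 13]
r3 m[φ7→J] = [12, 5]
r3 m[φ7→N] = [10, 13]
r3 m[φ8→J] = [6, 5]
r3 m[φ8→N] = [10, 12]
r3 m[J→φ0] = [13, 10]
r3 m[J→φ1] = [10, 6]
r3 m[J→φ5] = [13, 7]
r3 m[J→φ7] = [5, 8]
r3 m[J→φ8] = [11, 9]
r3 m[N→φ0] = [5, 20]
r3 m[N→φ3] = [4, 14]
r3 m[N→φ6] = [4, 15]
r3 m[N→φ7] = [3, 14]
r3 m[N→φ8] = [4, 17]
r3 m[A→φ2] = [4, 5]
r3 m[A→φ5] = [5, 5]
r3 m[A→φ6] = [7, 0]
r3 m[R→φ1] = [3, 4]
r3 m[R→φ2] = [6, 7]
r3 m[R→φ4] = [3, 5]
r3 m[Q→φ3] = [4, 3]
r3 m[Q→φ4] = [1, 6]
r4 m[φ0→J] = [5, 9]
r4 m[φ0→N] = [13, 10]
r4 m[φ1→J] = [6, 7]
r4 m[φ1→R] = [10, 10]
r4 m[φ2→A] = [10, 6]
r4 m[φ2→R] = [5, 6]
r4 m[φ3→N] = [5, 10]
r4 m[φ3→Q] = [5, 10]
r4 m[φ4→R] = [8, 5]
r4 m[φ4→Q] = [9, 6]
r4 m[φ5→J] = [5, 8]
r4 m[φ5→A] = [10, 12]
r4 m[φ6→N] = [8, 5]
r4 m[φ6→A] = [5, 13]
r4 m[φ7→J] = [12, 5]
r4 m[φ7→N] = [10, 13]
r4 m[φ8→J] = [6, 5]
r4 m[φ8→N] = [10, 12]
r4 m[J→φ0] = [29, 25]
r4 m[J→φ1] = [28, 27]
r4 m[J→φ5] = [29, 26]
r4 m[J→φ7] = [22, 29]
r4 m[J→φ8] = [28, 29]
r4 m[N→φ0] = [33, 40]
r4 m[N→φ3] = [41, 40]
r4 m[N→φ6] = [38, 45]
r4 m[N→φ7] = [36, 37]
r4 m[N→φ8] = [36, 38]
r4 m[A→φ2] = [15, 25]
r4 m[A→φ5] = [15, 19]
r4 m[A→φ6] = [20, 18]
r4 m[R→φ1] = [13, 11]
r4 m[R→φ2] = [18, 15]
r4 m[R→φ4] = [15, 16]
r4 m[Q→φ3] = [9, 6]
r4 m[Q→φ4] = [5, 10]
r5 m[φ0→J] = [33, 37]
r5 m[φ0→N] = [29, 25]
r5 m[φ1→J] = [15, 15]
r5 m[φ1→R] = [31, 31]
r5 m[φ2→A] = [19, 16]
r5 m[φ2→R] = [19, 19]
r5 m[φ3→N] = [10, 13]
r5 m[φ3→Q] = [42, 47]
r5 m[φ4→R] = [12, 9]
r5 m[φ4→Q] = [20, 18]
r5 m[φ5→J] = [19, 18]
r5 m[φ5→A] = [29, 29]
r5 m[φ6→N] = [21, 23]
r5 m[φ6→A] = [39, 47]
r5 m[φ7→J] = [45, 38]
r5 m[φ7→N] = [31, 30]
r5 m[φ8→J] = [38, 37]
r5 m[φ8→N] = [30, 32]
r5 m[J→φ0] = [29, 25]
r5 m[J→φ1] = [28, 27]
r5 m[J→φ5] = [29, 26]
r5 m[J→φ7] = [22, 29]
r5 m[J→φ8] = [28, 29]
r5 m[N→φ0] = [33, 40]
r5 m[N→φ3] = [41, 40]
r5 m[N→φ6] = [38, 45]
r5 m[N→φ7] = [36, 37]
r5 m[N→φ8] = [36, 38]
r5 m[A→φ2] = [15, 25]
r5 m[A→φ5] = [15, 19]
r5 m[A→φ6] = [20, 18]
r5 m[R→φ1] = [13, 11]
r5 m[R→φ2] = [18, 15]
r5 m[R→φ4] = [15, 16]
r5 m[Q→φ3] = [9, 6]
r5 m[Q→φ4] = [5, 10]
r6 m[φ0→J] = [33, 37]
r6 m[φ0→N] = [29, 25]
r6 m[φ1→J] = [15, 15]
r6 m[φ1→R] = [31, 31]
r6 m[φ2→A] = [19, 16]
r6 m[φ2→R] = [19, 19]
r6 m[φ3→N] = [10, 13]
r6 m[φ3→Q] = [42, 47]
r6 m[φ4→R] = [12, 9]
r6 m[φ4→Q] = [20, 18]
r6 m[φ5→J] = [19, 18]
r6 m[φ5→A] = [29, 29]
r6 m[φ6→N] = [21, 23]
r6 m[φ6→A] = [39, 47]
r6 m[φ7→J] = [45, 38]
r6 m[φ7→N] = [31, 30]
r6 m[φ8→J] = [38, 37]
r6 m[φ8→N] = [30, 32]
r6 m[J→φ0] = [117, 108]
r6 m[J→φ1] = [135, 130]
r6 m[J→φ5] = [131, 127]
r6 m[J→φ7] = [105, 107]
r6 m[J→φ8] = [112, 108]
r6 m[N→φ0] = [92, 98]
r6 m[N→φ3] = [111, 110]
r6 m[N→φ6] = [100, 100]
r6 m[N→φ7] = [90, 93]
r6 m[N→φ8] = [91, 91]
r6 m[A→φ2] = [68, 76]
r6 m[A→φ5] = [58, 63]
r6 m[A→φ6] = [48, 45]
r6 m[R→φ1] = [31, 28]
r6 m[R→φ2] = [43, 40]
r6 m[R→φ4] = [50, 50]
r6 m[Q→φ3] = [20, 18]
r6 m[Q→φ4] = [42, 47]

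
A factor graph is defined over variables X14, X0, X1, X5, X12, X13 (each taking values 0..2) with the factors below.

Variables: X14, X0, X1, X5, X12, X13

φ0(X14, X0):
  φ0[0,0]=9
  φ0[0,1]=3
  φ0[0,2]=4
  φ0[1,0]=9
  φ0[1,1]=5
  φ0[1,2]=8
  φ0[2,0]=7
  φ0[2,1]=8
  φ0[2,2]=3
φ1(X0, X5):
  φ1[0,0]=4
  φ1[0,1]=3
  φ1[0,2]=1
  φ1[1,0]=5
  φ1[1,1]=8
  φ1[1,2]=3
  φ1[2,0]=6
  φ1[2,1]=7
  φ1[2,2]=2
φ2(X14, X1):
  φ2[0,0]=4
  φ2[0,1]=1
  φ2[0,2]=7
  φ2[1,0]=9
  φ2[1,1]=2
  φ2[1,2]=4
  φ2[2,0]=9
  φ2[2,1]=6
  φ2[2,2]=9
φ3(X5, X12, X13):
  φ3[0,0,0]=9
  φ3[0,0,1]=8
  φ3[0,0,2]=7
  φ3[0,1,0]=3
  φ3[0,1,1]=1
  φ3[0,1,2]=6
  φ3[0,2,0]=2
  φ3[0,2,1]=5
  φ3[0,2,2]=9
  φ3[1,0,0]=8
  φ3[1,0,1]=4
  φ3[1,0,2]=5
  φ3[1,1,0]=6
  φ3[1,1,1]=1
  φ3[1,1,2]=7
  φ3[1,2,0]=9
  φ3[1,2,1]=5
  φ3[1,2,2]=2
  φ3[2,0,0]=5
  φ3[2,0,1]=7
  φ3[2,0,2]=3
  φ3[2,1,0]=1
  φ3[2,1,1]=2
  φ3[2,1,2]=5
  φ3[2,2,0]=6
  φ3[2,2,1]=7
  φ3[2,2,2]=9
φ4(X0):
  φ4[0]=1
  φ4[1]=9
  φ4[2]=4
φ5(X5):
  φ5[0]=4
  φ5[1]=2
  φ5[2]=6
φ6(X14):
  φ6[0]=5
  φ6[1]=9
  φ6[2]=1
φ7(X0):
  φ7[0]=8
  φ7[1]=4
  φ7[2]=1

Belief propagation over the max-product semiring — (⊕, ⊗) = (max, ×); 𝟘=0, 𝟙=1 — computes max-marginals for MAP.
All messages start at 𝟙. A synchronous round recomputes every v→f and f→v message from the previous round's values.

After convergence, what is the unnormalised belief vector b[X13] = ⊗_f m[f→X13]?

b[X13] = [2624400, 2332800, 2624400]

init: all messages = 𝟙 over 3 values
r1 m[φ0→X14] = [9, 9, 8]
r1 m[φ0→X0] = [9, 8, 8]
r1 m[φ1→X0] = [4, 8, 7]
r1 m[φ1→X5] = [6, 8, 3]
r1 m[φ2→X14] = [7, 9, 9]
r1 m[φ2→X1] = [9, 6, 9]
r1 m[φ3→X5] = [9, 9, 9]
r1 m[φ3→X12] = [9, 7, 9]
r1 m[φ3→X13] = [9, 8, 9]
r1 m[φ4→X0] = [1, 9, 4]
r1 m[φ5→X5] = [4, 2, 6]
r1 m[φ6→X14] = [5, 9, 1]
r1 m[φ7→X0] = [8, 4, 1]
r1 m[X14→φ0] = [1, 1, 1]
r1 m[X14→φ2] = [1, 1, 1]
r1 m[X14→φ6] = [1, 1, 1]
r1 m[X0→φ0] = [1, 1, 1]
r1 m[X0→φ1] = [1, 1, 1]
r1 m[X0→φ4] = [1, 1, 1]
r1 m[X0→φ7] = [1, 1, 1]
r1 m[X1→φ2] = [1, 1, 1]
r1 m[X5→φ1] = [1, 1, 1]
r1 m[X5→φ3] = [1, 1, 1]
r1 m[X5→φ5] = [1, 1, 1]
r1 m[X12→φ3] = [1, 1, 1]
r1 m[X13→φ3] = [1, 1, 1]
r2 m[φ0→X14] = [9, 9, 8]
r2 m[φ0→X0] = [9, 8, 8]
r2 m[φ1→X0] = [4, 8, 7]
r2 m[φ1→X5] = [6, 8, 3]
r2 m[φ2→X14] = [7, 9, 9]
r2 m[φ2→X1] = [9, 6, 9]
r2 m[φ3→X5] = [9, 9, 9]
r2 m[φ3→X12] = [9, 7, 9]
r2 m[φ3→X13] = [9, 8, 9]
r2 m[φ4→X0] = [1, 9, 4]
r2 m[φ5→X5] = [4, 2, 6]
r2 m[φ6→X14] = [5, 9, 1]
r2 m[φ7→X0] = [8, 4, 1]
r2 m[X14→φ0] = [35, 81, 9]
r2 m[X14→φ2] = [45, 81, 8]
r2 m[X14→φ6] = [63, 81, 72]
r2 m[X0→φ0] = [32, 288, 28]
r2 m[X0→φ1] = [72, 288, 32]
r2 m[X0→φ4] = [288, 256, 56]
r2 m[X0→φ7] = [36, 576, 224]
r2 m[X1→φ2] = [1, 1, 1]
r2 m[X5→φ1] = [36, 18, 54]
r2 m[X5→φ3] = [24, 16, 18]
r2 m[X5→φ5] = [54, 72, 27]
r2 m[X12→φ3] = [1, 1, 1]
r2 m[X13→φ3] = [1, 1, 1]
r3 m[φ0→X14] = [864, 1440, 2304]
r3 m[φ0→X0] = [729, 405, 648]
r3 m[φ1→X0] = [144, 180, 216]
r3 m[φ1→X5] = [1440, 2304, 864]
r3 m[φ2→X14] = [7, 9, 9]
r3 m[φ2→X1] = [729, 162, 324]
r3 m[φ3→X5] = [9, 9, 9]
r3 m[φ3→X12] = [216, 144, 216]
r3 m[φ3→X13] = [216, 192, 216]
r3 m[φ4→X0] = [1, 9, 4]
r3 m[φ5→X5] = [4, 2, 6]
r3 m[φ6→X14] = [5, 9, 1]
r3 m[φ7→X0] = [8, 4, 1]
r3 m[X14→φ0] = [35, 81, 9]
r3 m[X14→φ2] = [45, 81, 8]
r3 m[X14→φ6] = [63, 81, 72]
r3 m[X0→φ0] = [32, 288, 28]
r3 m[X0→φ1] = [72, 288, 32]
r3 m[X0→φ4] = [288, 256, 56]
r3 m[X0→φ7] = [36, 576, 224]
r3 m[X1→φ2] = [1, 1, 1]
r3 m[X5→φ1] = [36, 18, 54]
r3 m[X5→φ3] = [24, 16, 18]
r3 m[X5→φ5] = [54, 72, 27]
r3 m[X12→φ3] = [1, 1, 1]
r3 m[X13→φ3] = [1, 1, 1]
r4 m[φ0→X14] = [864, 1440, 2304]
r4 m[φ0→X0] = [729, 405, 648]
r4 m[φ1→X0] = [144, 180, 216]
r4 m[φ1→X5] = [1440, 2304, 864]
r4 m[φ2→X14] = [7, 9, 9]
r4 m[φ2→X1] = [729, 162, 324]
r4 m[φ3→X5] = [9, 9, 9]
r4 m[φ3→X12] = [216, 144, 216]
r4 m[φ3→X13] = [216, 192, 216]
r4 m[φ4→X0] = [1, 9, 4]
r4 m[φ5→X5] = [4, 2, 6]
r4 m[φ6→X14] = [5, 9, 1]
r4 m[φ7→X0] = [8, 4, 1]
r4 m[X14→φ0] = [35, 81, 9]
r4 m[X14→φ2] = [4320, 12960, 2304]
r4 m[X14→φ6] = [6048, 12960, 20736]
r4 m[X0→φ0] = [1152, 6480, 864]
r4 m[X0→φ1] = [5832, 14580, 2592]
r4 m[X0→φ4] = [839808, 291600, 139968]
r4 m[X0→φ7] = [104976, 656100, 559872]
r4 m[X1→φ2] = [1, 1, 1]
r4 m[X5→φ1] = [36, 18, 54]
r4 m[X5→φ3] = [5760, 4608, 5184]
r4 m[X5→φ5] = [12960, 20736, 7776]
r4 m[X12→φ3] = [1, 1, 1]
r4 m[X13→φ3] = [1, 1, 1]
r5 m[φ0→X14] = [19440, 32400, 51840]
r5 m[φ0→X0] = [729, 405, 648]
r5 m[φ1→X0] = [144, 180, 216]
r5 m[φ1→X5] = [72900, 116640, 43740]
r5 m[φ2→X14] = [7, 9, 9]
r5 m[φ2→X1] = [116640, 25920, 51840]
r5 m[φ3→X5] = [9, 9, 9]
r5 m[φ3→X12] = [51840, 34560, 51840]
r5 m[φ3→X13] = [51840, 46080, 51840]
r5 m[φ4→X0] = [1, 9, 4]
r5 m[φ5→X5] = [4, 2, 6]
r5 m[φ6→X14] = [5, 9, 1]
r5 m[φ7→X0] = [8, 4, 1]
r5 m[X14→φ0] = [35, 81, 9]
r5 m[X14→φ2] = [4320, 12960, 2304]
r5 m[X14→φ6] = [6048, 12960, 20736]
r5 m[X0→φ0] = [1152, 6480, 864]
r5 m[X0→φ1] = [5832, 14580, 2592]
r5 m[X0→φ4] = [839808, 291600, 139968]
r5 m[X0→φ7] = [104976, 656100, 559872]
r5 m[X1→φ2] = [1, 1, 1]
r5 m[X5→φ1] = [36, 18, 54]
r5 m[X5→φ3] = [5760, 4608, 5184]
r5 m[X5→φ5] = [12960, 20736, 7776]
r5 m[X12→φ3] = [1, 1, 1]
r5 m[X13→φ3] = [1, 1, 1]
r6 m[φ0→X14] = [19440, 32400, 51840]
r6 m[φ0→X0] = [729, 405, 648]
r6 m[φ1→X0] = [144, 180, 216]
r6 m[φ1→X5] = [72900, 116640, 43740]
r6 m[φ2→X14] = [7, 9, 9]
r6 m[φ2→X1] = [116640, 25920, 51840]
r6 m[φ3→X5] = [9, 9, 9]
r6 m[φ3→X12] = [51840, 34560, 51840]
r6 m[φ3→X13] = [51840, 46080, 51840]
r6 m[φ4→X0] = [1, 9, 4]
r6 m[φ5→X5] = [4, 2, 6]
r6 m[φ6→X14] = [5, 9, 1]
r6 m[φ7→X0] = [8, 4, 1]
r6 m[X14→φ0] = [35, 81, 9]
r6 m[X14→φ2] = [97200, 291600, 51840]
r6 m[X14→φ6] = [136080, 291600, 466560]
r6 m[X0→φ0] = [1152, 6480, 864]
r6 m[X0→φ1] = [5832, 14580, 2592]
r6 m[X0→φ4] = [839808, 291600, 139968]
r6 m[X0→φ7] = [104976, 656100, 559872]
r6 m[X1→φ2] = [1, 1, 1]
r6 m[X5→φ1] = [36, 18, 54]
r6 m[X5→φ3] = [291600, 233280, 262440]
r6 m[X5→φ5] = [656100, 1049760, 393660]
r6 m[X12→φ3] = [1, 1, 1]
r6 m[X13→φ3] = [1, 1, 1]
r7 m[φ0→X14] = [19440, 32400, 51840]
r7 m[φ0→X0] = [729, 405, 648]
r7 m[φ1→X0] = [144, 180, 216]
r7 m[φ1→X5] = [72900, 116640, 43740]
r7 m[φ2→X14] = [7, 9, 9]
r7 m[φ2→X1] = [2624400, 583200, 1166400]
r7 m[φ3→X5] = [9, 9, 9]
r7 m[φ3→X12] = [2624400, 1749600, 2624400]
r7 m[φ3→X13] = [2624400, 2332800, 2624400]
r7 m[φ4→X0] = [1, 9, 4]
r7 m[φ5→X5] = [4, 2, 6]
r7 m[φ6→X14] = [5, 9, 1]
r7 m[φ7→X0] = [8, 4, 1]
r7 m[X14→φ0] = [35, 81, 9]
r7 m[X14→φ2] = [97200, 291600, 51840]
r7 m[X14→φ6] = [136080, 291600, 466560]
r7 m[X0→φ0] = [1152, 6480, 864]
r7 m[X0→φ1] = [5832, 14580, 2592]
r7 m[X0→φ4] = [839808, 291600, 139968]
r7 m[X0→φ7] = [104976, 656100, 559872]
r7 m[X1→φ2] = [1, 1, 1]
r7 m[X5→φ1] = [36, 18, 54]
r7 m[X5→φ3] = [291600, 233280, 262440]
r7 m[X5→φ5] = [656100, 1049760, 393660]
r7 m[X12→φ3] = [1, 1, 1]
r7 m[X13→φ3] = [1, 1, 1]
r8 m[φ0→X14] = [19440, 32400, 51840]
r8 m[φ0→X0] = [729, 405, 648]
r8 m[φ1→X0] = [144, 180, 216]
r8 m[φ1→X5] = [72900, 116640, 43740]
r8 m[φ2→X14] = [7, 9, 9]
r8 m[φ2→X1] = [2624400, 583200, 1166400]
r8 m[φ3→X5] = [9, 9, 9]
r8 m[φ3→X12] = [2624400, 1749600, 2624400]
r8 m[φ3→X13] = [2624400, 2332800, 2624400]
r8 m[φ4→X0] = [1, 9, 4]
r8 m[φ5→X5] = [4, 2, 6]
r8 m[φ6→X14] = [5, 9, 1]
r8 m[φ7→X0] = [8, 4, 1]
r8 m[X14→φ0] = [35, 81, 9]
r8 m[X14→φ2] = [97200, 291600, 51840]
r8 m[X14→φ6] = [136080, 291600, 466560]
r8 m[X0→φ0] = [1152, 6480, 864]
r8 m[X0→φ1] = [5832, 14580, 2592]
r8 m[X0→φ4] = [839808, 291600, 139968]
r8 m[X0→φ7] = [104976, 656100, 559872]
r8 m[X1→φ2] = [1, 1, 1]
r8 m[X5→φ1] = [36, 18, 54]
r8 m[X5→φ3] = [291600, 233280, 262440]
r8 m[X5→φ5] = [656100, 1049760, 393660]
r8 m[X12→φ3] = [1, 1, 1]
r8 m[X13→φ3] = [1, 1, 1]
fixed point reached at round 8
b[X13] = ⊗ incoming = [2624400, 2332800, 2624400]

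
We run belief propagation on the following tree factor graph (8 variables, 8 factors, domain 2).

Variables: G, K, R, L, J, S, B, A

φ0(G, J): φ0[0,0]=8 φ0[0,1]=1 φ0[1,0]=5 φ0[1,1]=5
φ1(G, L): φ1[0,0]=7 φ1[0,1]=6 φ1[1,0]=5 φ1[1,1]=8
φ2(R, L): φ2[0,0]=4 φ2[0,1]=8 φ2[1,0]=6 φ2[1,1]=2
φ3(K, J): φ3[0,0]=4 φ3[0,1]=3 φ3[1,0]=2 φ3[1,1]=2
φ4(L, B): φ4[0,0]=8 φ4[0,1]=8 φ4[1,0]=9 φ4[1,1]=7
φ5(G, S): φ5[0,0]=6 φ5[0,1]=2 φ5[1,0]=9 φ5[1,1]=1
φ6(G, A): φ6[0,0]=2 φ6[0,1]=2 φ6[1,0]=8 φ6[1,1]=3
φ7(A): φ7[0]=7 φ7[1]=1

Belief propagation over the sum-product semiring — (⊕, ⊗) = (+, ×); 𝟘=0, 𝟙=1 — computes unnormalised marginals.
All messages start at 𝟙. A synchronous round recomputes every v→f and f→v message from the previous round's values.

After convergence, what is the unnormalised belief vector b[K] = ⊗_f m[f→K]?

b[K] = [52270400, 29336320]

init: all messages = 𝟙 over 2 values
r1 m[φ0→G] = [9, 10]
r1 m[φ0→J] = [13, 6]
r1 m[φ1→G] = [13, 13]
r1 m[φ1→L] = [12, 14]
r1 m[φ2→R] = [12, 8]
r1 m[φ2→L] = [10, 10]
r1 m[φ3→K] = [7, 4]
r1 m[φ3→J] = [6, 5]
r1 m[φ4→L] = [16, 16]
r1 m[φ4→B] = [17, 15]
r1 m[φ5→G] = [8, 10]
r1 m[φ5→S] = [15, 3]
r1 m[φ6→G] = [4, 11]
r1 m[φ6→A] = [10, 5]
r1 m[φ7→A] = [7, 1]
r1 m[G→φ0] = [1, 1]
r1 m[G→φ1] = [1, 1]
r1 m[G→φ5] = [1, 1]
r1 m[G→φ6] = [1, 1]
r1 m[K→φ3] = [1, 1]
r1 m[R→φ2] = [1, 1]
r1 m[L→φ1] = [1, 1]
r1 m[L→φ2] = [1, 1]
r1 m[L→φ4] = [1, 1]
r1 m[J→φ0] = [1, 1]
r1 m[J→φ3] = [1, 1]
r1 m[S→φ5] = [1, 1]
r1 m[B→φ4] = [1, 1]
r1 m[A→φ6] = [1, 1]
r1 m[A→φ7] = [1, 1]
r2 m[φ0→G] = [9, 10]
r2 m[φ0→J] = [13, 6]
r2 m[φ1→G] = [13, 13]
r2 m[φ1→L] = [12, 14]
r2 m[φ2→R] = [12, 8]
r2 m[φ2→L] = [10, 10]
r2 m[φ3→K] = [7, 4]
r2 m[φ3→J] = [6, 5]
r2 m[φ4→L] = [16, 16]
r2 m[φ4→B] = [17, 15]
r2 m[φ5→G] = [8, 10]
r2 m[φ5→S] = [15, 3]
r2 m[φ6→G] = [4, 11]
r2 m[φ6→A] = [10, 5]
r2 m[φ7→A] = [7, 1]
r2 m[G→φ0] = [416, 1430]
r2 m[G→φ1] = [288, 1100]
r2 m[G→φ5] = [468, 1430]
r2 m[G→φ6] = [936, 1300]
r2 m[K→φ3] = [1, 1]
r2 m[R→φ2] = [1, 1]
r2 m[L→φ1] = [160, 160]
r2 m[L→φ2] = [192, 224]
r2 m[L→φ4] = [120, 140]
r2 m[J→φ0] = [6, 5]
r2 m[J→φ3] = [13, 6]
r2 m[S→φ5] = [1, 1]
r2 m[B→φ4] = [1, 1]
r2 m[A→φ6] = [7, 1]
r2 m[A→φ7] = [10, 5]
r3 m[φ0→G] = [53, 55]
r3 m[φ0→J] = [10478, 7566]
r3 m[φ1→G] = [2080, 2080]
r3 m[φ1→L] = [7516, 10528]
r3 m[φ2→R] = [2560, 1600]
r3 m[φ2→L] = [10, 10]
r3 m[φ3→K] = [70, 38]
r3 m[φ3→J] = [6, 5]
r3 m[φ4→L] = [16, 16]
r3 m[φ4→B] = [2220, 1940]
r3 m[φ5→G] = [8, 10]
r3 m[φ5→S] = [15678, 2366]
r3 m[φ6→G] = [16, 59]
r3 m[φ6→A] = [12272, 5772]
r3 m[φ7→A] = [7, 1]
r3 m[G→φ0] = [416, 1430]
r3 m[G→φ1] = [288, 1100]
r3 m[G→φ5] = [468, 1430]
r3 m[G→φ6] = [936, 1300]
r3 m[K→φ3] = [1, 1]
r3 m[R→φ2] = [1, 1]
r3 m[L→φ1] = [160, 160]
r3 m[L→φ2] = [192, 224]
r3 m[L→φ4] = [120, 140]
r3 m[J→φ0] = [6, 5]
r3 m[J→φ3] = [13, 6]
r3 m[S→φ5] = [1, 1]
r3 m[B→φ4] = [1, 1]
r3 m[A→φ6] = [7, 1]
r3 m[A→φ7] = [10, 5]
r4 m[φ0→G] = [53, 55]
r4 m[φ0→J] = [10478, 7566]
r4 m[φ1→G] = [2080, 2080]
r4 m[φ1→L] = [7516, 10528]
r4 m[φ2→R] = [2560, 1600]
r4 m[φ2→L] = [10, 10]
r4 m[φ3→K] = [70, 38]
r4 m[φ3→J] = [6, 5]
r4 m[φ4→L] = [16, 16]
r4 m[φ4→B] = [2220, 1940]
r4 m[φ5→G] = [8, 10]
r4 m[φ5→S] = [15678, 2366]
r4 m[φ6→G] = [16, 59]
r4 m[φ6→A] = [12272, 5772]
r4 m[φ7→A] = [7, 1]
r4 m[G→φ0] = [266240, 1227200]
r4 m[G→φ1] = [6784, 32450]
r4 m[G→φ5] = [1763840, 6749600]
r4 m[G→φ6] = [881920, 1144000]
r4 m[K→φ3] = [1, 1]
r4 m[R→φ2] = [1, 1]
r4 m[L→φ1] = [160, 160]
r4 m[L→φ2] = [120256, 168448]
r4 m[L→φ4] = [75160, 105280]
r4 m[J→φ0] = [6, 5]
r4 m[J→φ3] = [10478, 7566]
r4 m[S→φ5] = [1, 1]
r4 m[B→φ4] = [1, 1]
r4 m[A→φ6] = [7, 1]
r4 m[A→φ7] = [12272, 5772]
r5 m[φ0→G] = [53, 55]
r5 m[φ0→J] = [8265920, 6402240]
r5 m[φ1→G] = [2080, 2080]
r5 m[φ1→L] = [209738, 300304]
r5 m[φ2→R] = [1828608, 1058432]
r5 m[φ2→L] = [10, 10]
r5 m[φ3→K] = [64610, 36088]
r5 m[φ3→J] = [6, 5]
r5 m[φ4→L] = [16, 16]
r5 m[φ4→B] = [1548800, 1338240]
r5 m[φ5→G] = [8, 10]
r5 m[φ5→S] = [71329440, 10277280]
r5 m[φ6→G] = [16, 59]
r5 m[φ6→A] = [10915840, 5195840]
r5 m[φ7→A] = [7, 1]
r5 m[G→φ0] = [266240, 1227200]
r5 m[G→φ1] = [6784, 32450]
r5 m[G→φ5] = [1763840, 6749600]
r5 m[G→φ6] = [881920, 1144000]
r5 m[K→φ3] = [1, 1]
r5 m[R→φ2] = [1, 1]
r5 m[L→φ1] = [160, 160]
r5 m[L→φ2] = [120256, 168448]
r5 m[L→φ4] = [75160, 105280]
r5 m[J→φ0] = [6, 5]
r5 m[J→φ3] = [10478, 7566]
r5 m[S→φ5] = [1, 1]
r5 m[B→φ4] = [1, 1]
r5 m[A→φ6] = [7, 1]
r5 m[A→φ7] = [12272, 5772]
r6 m[φ0→G] = [53, 55]
r6 m[φ0→J] = [8265920, 6402240]
r6 m[φ1→G] = [2080, 2080]
r6 m[φ1→L] = [209738, 300304]
r6 m[φ2→R] = [1828608, 1058432]
r6 m[φ2→L] = [10, 10]
r6 m[φ3→K] = [64610, 36088]
r6 m[φ3→J] = [6, 5]
r6 m[φ4→L] = [16, 16]
r6 m[φ4→B] = [1548800, 1338240]
r6 m[φ5→G] = [8, 10]
r6 m[φ5→S] = [71329440, 10277280]
r6 m[φ6→G] = [16, 59]
r6 m[φ6→A] = [10915840, 5195840]
r6 m[φ7→A] = [7, 1]
r6 m[G→φ0] = [266240, 1227200]
r6 m[G→φ1] = [6784, 32450]
r6 m[G→φ5] = [1763840, 6749600]
r6 m[G→φ6] = [881920, 1144000]
r6 m[K→φ3] = [1, 1]
r6 m[R→φ2] = [1, 1]
r6 m[L→φ1] = [160, 160]
r6 m[L→φ2] = [3355808, 4804864]
r6 m[L→φ4] = [2097380, 3003040]
r6 m[J→φ0] = [6, 5]
r6 m[J→φ3] = [8265920, 6402240]
r6 m[S→φ5] = [1, 1]
r6 m[B→φ4] = [1, 1]
r6 m[A→φ6] = [7, 1]
r6 m[A→φ7] = [10915840, 5195840]
r7 m[φ0→G] = [53, 55]
r7 m[φ0→J] = [8265920, 6402240]
r7 m[φ1→G] = [2080, 2080]
r7 m[φ1→L] = [209738, 300304]
r7 m[φ2→R] = [51862144, 29744576]
r7 m[φ2→L] = [10, 10]
r7 m[φ3→K] = [52270400, 29336320]
r7 m[φ3→J] = [6, 5]
r7 m[φ4→L] = [16, 16]
r7 m[φ4→B] = [43806400, 37800320]
r7 m[φ5→G] = [8, 10]
r7 m[φ5→S] = [71329440, 10277280]
r7 m[φ6→G] = [16, 59]
r7 m[φ6→A] = [10915840, 5195840]
r7 m[φ7→A] = [7, 1]
r7 m[G→φ0] = [266240, 1227200]
r7 m[G→φ1] = [6784, 32450]
r7 m[G→φ5] = [1763840, 6749600]
r7 m[G→φ6] = [881920, 1144000]
r7 m[K→φ3] = [1, 1]
r7 m[R→φ2] = [1, 1]
r7 m[L→φ1] = [160, 160]
r7 m[L→φ2] = [3355808, 4804864]
r7 m[L→φ4] = [2097380, 3003040]
r7 m[J→φ0] = [6, 5]
r7 m[J→φ3] = [8265920, 6402240]
r7 m[S→φ5] = [1, 1]
r7 m[B→φ4] = [1, 1]
r7 m[A→φ6] = [7, 1]
r7 m[A→φ7] = [10915840, 5195840]
r8 m[φ0→G] = [53, 55]
r8 m[φ0→J] = [8265920, 6402240]
r8 m[φ1→G] = [2080, 2080]
r8 m[φ1→L] = [209738, 300304]
r8 m[φ2→R] = [51862144, 29744576]
r8 m[φ2→L] = [10, 10]
r8 m[φ3→K] = [52270400, 29336320]
r8 m[φ3→J] = [6, 5]
r8 m[φ4→L] = [16, 16]
r8 m[φ4→B] = [43806400, 37800320]
r8 m[φ5→G] = [8, 10]
r8 m[φ5→S] = [71329440, 10277280]
r8 m[φ6→G] = [16, 59]
r8 m[φ6→A] = [10915840, 5195840]
r8 m[φ7→A] = [7, 1]
r8 m[G→φ0] = [266240, 1227200]
r8 m[G→φ1] = [6784, 32450]
r8 m[G→φ5] = [1763840, 6749600]
r8 m[G→φ6] = [881920, 1144000]
r8 m[K→φ3] = [1, 1]
r8 m[R→φ2] = [1, 1]
r8 m[L→φ1] = [160, 160]
r8 m[L→φ2] = [3355808, 4804864]
r8 m[L→φ4] = [2097380, 3003040]
r8 m[J→φ0] = [6, 5]
r8 m[J→φ3] = [8265920, 6402240]
r8 m[S→φ5] = [1, 1]
r8 m[B→φ4] = [1, 1]
r8 m[A→φ6] = [7, 1]
r8 m[A→φ7] = [10915840, 5195840]
fixed point reached at round 8
b[K] = ⊗ incoming = [52270400, 29336320]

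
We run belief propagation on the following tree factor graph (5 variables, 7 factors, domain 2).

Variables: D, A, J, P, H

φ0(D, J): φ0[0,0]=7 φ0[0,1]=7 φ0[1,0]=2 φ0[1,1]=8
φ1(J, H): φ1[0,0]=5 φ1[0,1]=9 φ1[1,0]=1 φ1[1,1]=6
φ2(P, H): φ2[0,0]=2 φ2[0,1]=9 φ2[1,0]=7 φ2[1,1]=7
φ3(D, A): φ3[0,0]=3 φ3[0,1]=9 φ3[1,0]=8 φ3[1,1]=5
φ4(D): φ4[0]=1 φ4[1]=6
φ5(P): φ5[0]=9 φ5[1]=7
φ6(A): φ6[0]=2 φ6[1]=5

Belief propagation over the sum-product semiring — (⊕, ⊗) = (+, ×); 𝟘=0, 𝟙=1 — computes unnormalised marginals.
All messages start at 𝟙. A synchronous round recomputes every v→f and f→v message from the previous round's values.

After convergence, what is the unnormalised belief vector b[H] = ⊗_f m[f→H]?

init: all messages = 𝟙 over 2 values
r1 m[φ0→D] = [14, 10]
r1 m[φ0→J] = [9, 15]
r1 m[φ1→J] = [14, 7]
r1 m[φ1→H] = [6, 15]
r1 m[φ2→P] = [11, 14]
r1 m[φ2→H] = [9, 16]
r1 m[φ3→D] = [12, 13]
r1 m[φ3→A] = [11, 14]
r1 m[φ4→D] = [1, 6]
r1 m[φ5→P] = [9, 7]
r1 m[φ6→A] = [2, 5]
r1 m[D→φ0] = [1, 1]
r1 m[D→φ3] = [1, 1]
r1 m[D→φ4] = [1, 1]
r1 m[A→φ3] = [1, 1]
r1 m[A→φ6] = [1, 1]
r1 m[J→φ0] = [1, 1]
r1 m[J→φ1] = [1, 1]
r1 m[P→φ2] = [1, 1]
r1 m[P→φ5] = [1, 1]
r1 m[H→φ1] = [1, 1]
r1 m[H→φ2] = [1, 1]
r2 m[φ0→D] = [14, 10]
r2 m[φ0→J] = [9, 15]
r2 m[φ1→J] = [14, 7]
r2 m[φ1→H] = [6, 15]
r2 m[φ2→P] = [11, 14]
r2 m[φ2→H] = [9, 16]
r2 m[φ3→D] = [12, 13]
r2 m[φ3→A] = [11, 14]
r2 m[φ4→D] = [1, 6]
r2 m[φ5→P] = [9, 7]
r2 m[φ6→A] = [2, 5]
r2 m[D→φ0] = [12, 78]
r2 m[D→φ3] = [14, 60]
r2 m[D→φ4] = [168, 130]
r2 m[A→φ3] = [2, 5]
r2 m[A→φ6] = [11, 14]
r2 m[J→φ0] = [14, 7]
r2 m[J→φ1] = [9, 15]
r2 m[P→φ2] = [9, 7]
r2 m[P→φ5] = [11, 14]
r2 m[H→φ1] = [9, 16]
r2 m[H→φ2] = [6, 15]
r3 m[φ0→D] = [147, 84]
r3 m[φ0→J] = [240, 708]
r3 m[φ1→J] = [189, 105]
r3 m[φ1→H] = [60, 171]
r3 m[φ2→P] = [147, 147]
r3 m[φ2→H] = [67, 130]
r3 m[φ3→D] = [51, 41]
r3 m[φ3→A] = [522, 426]
r3 m[φ4→D] = [1, 6]
r3 m[φ5→P] = [9, 7]
r3 m[φ6→A] = [2, 5]
r3 m[D→φ0] = [12, 78]
r3 m[D→φ3] = [14, 60]
r3 m[D→φ4] = [168, 130]
r3 m[A→φ3] = [2, 5]
r3 m[A→φ6] = [11, 14]
r3 m[J→φ0] = [14, 7]
r3 m[J→φ1] = [9, 15]
r3 m[P→φ2] = [9, 7]
r3 m[P→φ5] = [11, 14]
r3 m[H→φ1] = [9, 16]
r3 m[H→φ2] = [6, 15]
r4 m[φ0→D] = [147, 84]
r4 m[φ0→J] = [240, 708]
r4 m[φ1→J] = [189, 105]
r4 m[φ1→H] = [60, 171]
r4 m[φ2→P] = [147, 147]
r4 m[φ2→H] = [67, 130]
r4 m[φ3→D] = [51, 41]
r4 m[φ3→A] = [522, 426]
r4 m[φ4→D] = [1, 6]
r4 m[φ5→P] = [9, 7]
r4 m[φ6→A] = [2, 5]
r4 m[D→φ0] = [51, 246]
r4 m[D→φ3] = [147, 504]
r4 m[D→φ4] = [7497, 3444]
r4 m[A→φ3] = [2, 5]
r4 m[A→φ6] = [522, 426]
r4 m[J→φ0] = [189, 105]
r4 m[J→φ1] = [240, 708]
r4 m[P→φ2] = [9, 7]
r4 m[P→φ5] = [147, 147]
r4 m[H→φ1] = [67, 130]
r4 m[H→φ2] = [60, 171]
r5 m[φ0→D] = [2058, 1218]
r5 m[φ0→J] = [849, 2325]
r5 m[φ1→J] = [1505, 847]
r5 m[φ1→H] = [1908, 6408]
r5 m[φ2→P] = [1659, 1617]
r5 m[φ2→H] = [67, 130]
r5 m[φ3→D] = [51, 41]
r5 m[φ3→A] = [4473, 3843]
r5 m[φ4→D] = [1, 6]
r5 m[φ5→P] = [9, 7]
r5 m[φ6→A] = [2, 5]
r5 m[D→φ0] = [51, 246]
r5 m[D→φ3] = [147, 504]
r5 m[D→φ4] = [7497, 3444]
r5 m[A→φ3] = [2, 5]
r5 m[A→φ6] = [522, 426]
r5 m[J→φ0] = [189, 105]
r5 m[J→φ1] = [240, 708]
r5 m[P→φ2] = [9, 7]
r5 m[P→φ5] = [147, 147]
r5 m[H→φ1] = [67, 130]
r5 m[H→φ2] = [60, 171]
r6 m[φ0→D] = [2058, 1218]
r6 m[φ0→J] = [849, 2325]
r6 m[φ1→J] = [1505, 847]
r6 m[φ1→H] = [1908, 6408]
r6 m[φ2→P] = [1659, 1617]
r6 m[φ2→H] = [67, 130]
r6 m[φ3→D] = [51, 41]
r6 m[φ3→A] = [4473, 3843]
r6 m[φ4→D] = [1, 6]
r6 m[φ5→P] = [9, 7]
r6 m[φ6→A] = [2, 5]
r6 m[D→φ0] = [51, 246]
r6 m[D→φ3] = [2058, 7308]
r6 m[D→φ4] = [104958, 49938]
r6 m[A→φ3] = [2, 5]
r6 m[A→φ6] = [4473, 3843]
r6 m[J→φ0] = [1505, 847]
r6 m[J→φ1] = [849, 2325]
r6 m[P→φ2] = [9, 7]
r6 m[P→φ5] = [1659, 1617]
r6 m[H→φ1] = [67, 130]
r6 m[H→φ2] = [1908, 6408]
r7 m[φ0→D] = [16464, 9786]
r7 m[φ0→J] = [849, 2325]
r7 m[φ1→J] = [1505, 847]
r7 m[φ1→H] = [6570, 21591]
r7 m[φ2→P] = [61488, 58212]
r7 m[φ2→H] = [67, 130]
r7 m[φ3→D] = [51, 41]
r7 m[φ3→A] = [64638, 55062]
r7 m[φ4→D] = [1, 6]
r7 m[φ5→P] = [9, 7]
r7 m[φ6→A] = [2, 5]
r7 m[D→φ0] = [51, 246]
r7 m[D→φ3] = [2058, 7308]
r7 m[D→φ4] = [104958, 49938]
r7 m[A→φ3] = [2, 5]
r7 m[A→φ6] = [4473, 3843]
r7 m[J→φ0] = [1505, 847]
r7 m[J→φ1] = [849, 2325]
r7 m[P→φ2] = [9, 7]
r7 m[P→φ5] = [1659, 1617]
r7 m[H→φ1] = [67, 130]
r7 m[H→φ2] = [1908, 6408]
r8 m[φ0→D] = [16464, 9786]
r8 m[φ0→J] = [849, 2325]
r8 m[φ1→J] = [1505, 847]
r8 m[φ1→H] = [6570, 21591]
r8 m[φ2→P] = [61488, 58212]
r8 m[φ2→H] = [67, 130]
r8 m[φ3→D] = [51, 41]
r8 m[φ3→A] = [64638, 55062]
r8 m[φ4→D] = [1, 6]
r8 m[φ5→P] = [9, 7]
r8 m[φ6→A] = [2, 5]
r8 m[D→φ0] = [51, 246]
r8 m[D→φ3] = [16464, 58716]
r8 m[D→φ4] = [839664, 401226]
r8 m[A→φ3] = [2, 5]
r8 m[A→φ6] = [64638, 55062]
r8 m[J→φ0] = [1505, 847]
r8 m[J→φ1] = [849, 2325]
r8 m[P→φ2] = [9, 7]
r8 m[P→φ5] = [61488, 58212]
r8 m[H→φ1] = [67, 130]
r8 m[H→φ2] = [6570, 21591]
r9 m[φ0→D] = [16464, 9786]
r9 m[φ0→J] = [849, 2325]
r9 m[φ1→J] = [1505, 847]
r9 m[φ1→H] = [6570, 21591]
r9 m[φ2→P] = [207459, 197127]
r9 m[φ2→H] = [67, 130]
r9 m[φ3→D] = [51, 41]
r9 m[φ3→A] = [519120, 441756]
r9 m[φ4→D] = [1, 6]
r9 m[φ5→P] = [9, 7]
r9 m[φ6→A] = [2, 5]
r9 m[D→φ0] = [51, 246]
r9 m[D→φ3] = [16464, 58716]
r9 m[D→φ4] = [839664, 401226]
r9 m[A→φ3] = [2, 5]
r9 m[A→φ6] = [64638, 55062]
r9 m[J→φ0] = [1505, 847]
r9 m[J→φ1] = [849, 2325]
r9 m[P→φ2] = [9, 7]
r9 m[P→φ5] = [61488, 58212]
r9 m[H→φ1] = [67, 130]
r9 m[H→φ2] = [6570, 21591]
r10 m[φ0→D] = [16464, 9786]
r10 m[φ0→J] = [849, 2325]
r10 m[φ1→J] = [1505, 847]
r10 m[φ1→H] = [6570, 21591]
r10 m[φ2→P] = [207459, 197127]
r10 m[φ2→H] = [67, 130]
r10 m[φ3→D] = [51, 41]
r10 m[φ3→A] = [519120, 441756]
r10 m[φ4→D] = [1, 6]
r10 m[φ5→P] = [9, 7]
r10 m[φ6→A] = [2, 5]
r10 m[D→φ0] = [51, 246]
r10 m[D→φ3] = [16464, 58716]
r10 m[D→φ4] = [839664, 401226]
r10 m[A→φ3] = [2, 5]
r10 m[A→φ6] = [519120, 441756]
r10 m[J→φ0] = [1505, 847]
r10 m[J→φ1] = [849, 2325]
r10 m[P→φ2] = [9, 7]
r10 m[P→φ5] = [207459, 197127]
r10 m[H→φ1] = [67, 130]
r10 m[H→φ2] = [6570, 21591]
r11 m[φ0→D] = [16464, 9786]
r11 m[φ0→J] = [849, 2325]
r11 m[φ1→J] = [1505, 847]
r11 m[φ1→H] = [6570, 21591]
r11 m[φ2→P] = [207459, 197127]
r11 m[φ2→H] = [67, 130]
r11 m[φ3→D] = [51, 41]
r11 m[φ3→A] = [519120, 441756]
r11 m[φ4→D] = [1, 6]
r11 m[φ5→P] = [9, 7]
r11 m[φ6→A] = [2, 5]
r11 m[D→φ0] = [51, 246]
r11 m[D→φ3] = [16464, 58716]
r11 m[D→φ4] = [839664, 401226]
r11 m[A→φ3] = [2, 5]
r11 m[A→φ6] = [519120, 441756]
r11 m[J→φ0] = [1505, 847]
r11 m[J→φ1] = [849, 2325]
r11 m[P→φ2] = [9, 7]
r11 m[P→φ5] = [207459, 197127]
r11 m[H→φ1] = [67, 130]
r11 m[H→φ2] = [6570, 21591]
fixed point reached at round 11
b[H] = ⊗ incoming = [440190, 2806830]

b[H] = [440190, 2806830]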